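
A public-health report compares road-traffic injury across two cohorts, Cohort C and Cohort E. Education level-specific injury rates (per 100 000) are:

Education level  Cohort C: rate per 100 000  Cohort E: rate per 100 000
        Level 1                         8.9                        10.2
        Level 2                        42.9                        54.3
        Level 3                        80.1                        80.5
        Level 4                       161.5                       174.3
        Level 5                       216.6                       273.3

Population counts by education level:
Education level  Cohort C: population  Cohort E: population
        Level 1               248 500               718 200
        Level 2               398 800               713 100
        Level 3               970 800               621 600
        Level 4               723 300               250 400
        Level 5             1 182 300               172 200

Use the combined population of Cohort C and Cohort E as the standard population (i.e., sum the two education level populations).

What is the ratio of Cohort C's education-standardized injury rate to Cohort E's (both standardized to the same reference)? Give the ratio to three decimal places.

0.859

Combined standard total = 5 999 200; weights = 0.1611, 0.1853, 0.2654, 0.1623, 0.2258.
Cohort C: 0.1611×8.9 + 0.1853×42.9 + 0.2654×80.1 + 0.1623×161.5 + 0.2258×216.6 = 105.7629 per 100 000.
Cohort E: 0.1611×10.2 + 0.1853×54.3 + 0.2654×80.5 + 0.1623×174.3 + 0.2258×273.3 = 123.0707 per 100 000.
Ratio = 105.7629 ÷ 123.0707 = 0.85937.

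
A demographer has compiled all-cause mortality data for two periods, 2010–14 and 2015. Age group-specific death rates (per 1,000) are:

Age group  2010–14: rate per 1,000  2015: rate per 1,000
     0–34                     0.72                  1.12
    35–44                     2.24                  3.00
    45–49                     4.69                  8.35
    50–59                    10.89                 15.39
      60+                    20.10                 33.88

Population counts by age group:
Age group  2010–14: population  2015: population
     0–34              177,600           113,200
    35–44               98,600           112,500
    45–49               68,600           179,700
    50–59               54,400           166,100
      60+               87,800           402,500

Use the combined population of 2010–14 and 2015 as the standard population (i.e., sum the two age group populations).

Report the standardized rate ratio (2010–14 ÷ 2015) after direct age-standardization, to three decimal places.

0.612

Combined standard total = 1,461,000; weights = 0.1990, 0.1445, 0.1700, 0.1509, 0.3356.
2010–14: 0.1990×0.72 + 0.1445×2.24 + 0.1700×4.69 + 0.1509×10.89 + 0.3356×20.10 = 9.6530 per 1,000.
2015: 0.1990×1.12 + 0.1445×3.00 + 0.1700×8.35 + 0.1509×15.39 + 0.3356×33.88 = 15.7681 per 1,000.
Ratio = 9.6530 ÷ 15.7681 = 0.61219.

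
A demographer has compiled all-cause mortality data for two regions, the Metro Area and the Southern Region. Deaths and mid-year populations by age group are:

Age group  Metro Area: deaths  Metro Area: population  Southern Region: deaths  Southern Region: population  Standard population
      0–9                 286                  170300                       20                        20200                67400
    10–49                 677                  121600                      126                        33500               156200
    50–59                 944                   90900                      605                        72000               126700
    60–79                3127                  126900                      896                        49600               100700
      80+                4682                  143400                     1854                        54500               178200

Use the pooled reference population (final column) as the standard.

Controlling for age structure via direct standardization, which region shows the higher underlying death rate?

Metro Area

Age-specific rates per 1000 for the Metro Area: 1.679, 5.567, 10.385, 24.641, 32.650.
For the Southern Region: 0.990, 3.761, 8.403, 18.065, 34.018.
Standard total = 629200; weights = 0.1071, 0.2483, 0.2014, 0.1600, 0.2832.
The Metro Area: 0.1071×1.679 + 0.2483×5.567 + 0.2014×10.385 + 0.1600×24.641 + 0.2832×32.650 = 16.8440 per 1000.
The Southern Region: 0.1071×0.990 + 0.2483×3.761 + 0.2014×8.403 + 0.1600×18.065 + 0.2832×34.018 = 15.2575 per 1000.
The crude rates (14.88 vs 15.23) would put the Southern Region higher, but that reflects its age composition; once standardized to a common age structure, the Metro Area has the higher underlying rate.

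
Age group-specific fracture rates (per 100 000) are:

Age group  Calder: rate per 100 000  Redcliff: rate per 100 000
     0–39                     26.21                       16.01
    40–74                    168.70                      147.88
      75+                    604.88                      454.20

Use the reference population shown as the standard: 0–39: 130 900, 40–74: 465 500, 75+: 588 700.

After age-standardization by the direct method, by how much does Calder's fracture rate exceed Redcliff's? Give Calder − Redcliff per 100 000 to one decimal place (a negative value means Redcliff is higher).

Standard total = 1 185 100; weights = 0.1105, 0.3928, 0.4968.
Calder: 0.1105×26.21 + 0.3928×168.70 + 0.4968×604.88 = 369.6343 per 100 000.
Redcliff: 0.1105×16.01 + 0.3928×147.88 + 0.4968×454.20 = 285.4792 per 100 000.
Difference = 369.6343 − 285.4792 = 84.1551.

84.2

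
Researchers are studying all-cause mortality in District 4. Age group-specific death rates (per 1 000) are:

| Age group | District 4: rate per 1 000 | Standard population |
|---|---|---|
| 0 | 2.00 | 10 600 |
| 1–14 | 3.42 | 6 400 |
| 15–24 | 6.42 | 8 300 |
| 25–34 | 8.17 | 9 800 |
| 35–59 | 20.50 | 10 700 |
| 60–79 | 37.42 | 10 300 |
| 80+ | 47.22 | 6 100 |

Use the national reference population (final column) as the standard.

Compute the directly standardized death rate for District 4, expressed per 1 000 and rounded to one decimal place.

17.2

Standard total = 62 200; weights = 0.1704, 0.1029, 0.1334, 0.1576, 0.1720, 0.1656, 0.0981.
Standardized rate: 0.1704×2.00 + 0.1029×3.42 + 0.1334×6.42 + 0.1576×8.17 + 0.1720×20.50 + 0.1656×37.42 + 0.0981×47.22 = 17.1906 per 1 000.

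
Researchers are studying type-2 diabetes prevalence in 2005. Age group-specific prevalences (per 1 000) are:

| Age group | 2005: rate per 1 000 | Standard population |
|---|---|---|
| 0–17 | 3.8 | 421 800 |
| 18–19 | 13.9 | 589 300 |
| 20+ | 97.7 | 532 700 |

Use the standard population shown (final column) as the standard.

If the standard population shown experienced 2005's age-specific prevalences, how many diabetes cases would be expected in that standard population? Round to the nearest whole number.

61839

Expected diabetes cases = Σ (standard pop × age-specific rate ÷ 1 000)
= 421 800×3.8/1 000 + 589 300×13.9/1 000 + 532 700×97.7/1 000
= 1602.84 + 8191.27 + 52044.79 = 61838.90.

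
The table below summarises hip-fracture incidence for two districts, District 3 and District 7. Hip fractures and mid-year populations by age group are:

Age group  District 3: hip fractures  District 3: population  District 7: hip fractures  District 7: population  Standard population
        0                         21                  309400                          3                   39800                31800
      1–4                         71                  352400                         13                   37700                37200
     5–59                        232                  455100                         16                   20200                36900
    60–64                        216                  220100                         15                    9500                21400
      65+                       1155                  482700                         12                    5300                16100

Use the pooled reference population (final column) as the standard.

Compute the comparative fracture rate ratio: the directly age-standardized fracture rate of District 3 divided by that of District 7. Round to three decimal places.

0.767

Age-specific rates per 100000 for District 3: 6.79, 20.15, 50.98, 98.14, 239.28.
For District 7: 7.54, 34.48, 79.21, 157.89, 226.42.
Standard total = 143400; weights = 0.2218, 0.2594, 0.2573, 0.1492, 0.1123.
District 3: 0.2218×6.79 + 0.2594×20.15 + 0.2573×50.98 + 0.1492×98.14 + 0.1123×239.28 = 61.3594 per 100000.
District 7: 0.2218×7.54 + 0.2594×34.48 + 0.2573×79.21 + 0.1492×157.89 + 0.1123×226.42 = 79.9823 per 100000.
Ratio = 61.3594 ÷ 79.9823 = 0.76716.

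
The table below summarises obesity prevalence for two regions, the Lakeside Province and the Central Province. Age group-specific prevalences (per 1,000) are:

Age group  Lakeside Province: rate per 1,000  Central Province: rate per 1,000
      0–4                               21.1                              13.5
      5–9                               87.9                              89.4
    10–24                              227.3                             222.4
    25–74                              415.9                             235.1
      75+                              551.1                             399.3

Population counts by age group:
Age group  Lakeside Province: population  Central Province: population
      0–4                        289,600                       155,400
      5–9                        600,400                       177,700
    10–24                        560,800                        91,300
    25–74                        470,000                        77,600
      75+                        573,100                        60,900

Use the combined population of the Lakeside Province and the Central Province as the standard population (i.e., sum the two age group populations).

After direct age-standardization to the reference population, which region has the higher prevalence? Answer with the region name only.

Lakeside Province

Combined standard total = 3,056,800; weights = 0.1456, 0.2545, 0.2133, 0.1791, 0.2074.
The Lakeside Province: 0.1456×21.1 + 0.2545×87.9 + 0.2133×227.3 + 0.1791×415.9 + 0.2074×551.1 = 262.7424 per 1,000.
The Central Province: 0.1456×13.5 + 0.2545×89.4 + 0.2133×222.4 + 0.1791×235.1 + 0.2074×399.3 = 197.0995 per 1,000.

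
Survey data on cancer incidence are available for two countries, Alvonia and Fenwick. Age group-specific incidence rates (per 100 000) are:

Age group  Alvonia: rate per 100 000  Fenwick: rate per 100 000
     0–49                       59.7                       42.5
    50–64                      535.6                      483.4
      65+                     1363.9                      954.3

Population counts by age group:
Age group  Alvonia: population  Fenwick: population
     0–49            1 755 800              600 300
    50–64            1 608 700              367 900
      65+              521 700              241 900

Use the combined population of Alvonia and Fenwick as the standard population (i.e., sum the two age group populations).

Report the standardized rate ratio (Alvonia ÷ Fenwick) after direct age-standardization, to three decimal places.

Combined standard total = 5 096 300; weights = 0.4623, 0.3879, 0.1498.
Alvonia: 0.4623×59.7 + 0.3879×535.6 + 0.1498×1363.9 = 439.6916 per 100 000.
Fenwick: 0.4623×42.5 + 0.3879×483.4 + 0.1498×954.3 = 350.1219 per 100 000.
Ratio = 439.6916 ÷ 350.1219 = 1.25582.

1.256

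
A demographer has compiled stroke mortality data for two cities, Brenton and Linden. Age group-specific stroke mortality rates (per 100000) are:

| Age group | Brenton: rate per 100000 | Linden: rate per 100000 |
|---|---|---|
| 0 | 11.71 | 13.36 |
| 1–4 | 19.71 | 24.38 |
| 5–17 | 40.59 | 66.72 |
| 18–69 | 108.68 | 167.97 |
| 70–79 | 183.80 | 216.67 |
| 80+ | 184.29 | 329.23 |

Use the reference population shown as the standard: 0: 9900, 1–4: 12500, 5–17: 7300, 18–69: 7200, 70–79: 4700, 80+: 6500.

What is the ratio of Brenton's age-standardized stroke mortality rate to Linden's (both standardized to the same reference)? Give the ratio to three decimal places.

0.662

Standard total = 48100; weights = 0.2058, 0.2599, 0.1518, 0.1497, 0.0977, 0.1351.
Brenton: 0.2058×11.71 + 0.2599×19.71 + 0.1518×40.59 + 0.1497×108.68 + 0.0977×183.80 + 0.1351×184.29 = 72.8244 per 100000.
Linden: 0.2058×13.36 + 0.2599×24.38 + 0.1518×66.72 + 0.1497×167.97 + 0.0977×216.67 + 0.1351×329.23 = 110.0166 per 100000.
Ratio = 72.8244 ÷ 110.0166 = 0.66194.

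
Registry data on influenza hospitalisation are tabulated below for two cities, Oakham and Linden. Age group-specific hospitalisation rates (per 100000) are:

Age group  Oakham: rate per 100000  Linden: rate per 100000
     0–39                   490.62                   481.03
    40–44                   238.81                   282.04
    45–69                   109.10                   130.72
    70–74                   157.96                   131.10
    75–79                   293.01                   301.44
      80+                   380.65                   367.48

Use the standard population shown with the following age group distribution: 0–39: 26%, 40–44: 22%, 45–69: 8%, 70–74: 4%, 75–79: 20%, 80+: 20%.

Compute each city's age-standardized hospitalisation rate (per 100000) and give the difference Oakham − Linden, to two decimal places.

-6.72

Standard weights: 0.26, 0.22, 0.08, 0.04, 0.20, 0.20.
Oakham: 0.2600×490.62 + 0.2200×238.81 + 0.0800×109.10 + 0.0400×157.96 + 0.2000×293.01 + 0.2000×380.65 = 329.8778 per 100000.
Linden: 0.2600×481.03 + 0.2200×282.04 + 0.0800×130.72 + 0.0400×131.10 + 0.2000×301.44 + 0.2000×367.48 = 336.6022 per 100000.
Difference = 329.8778 − 336.6022 = -6.7244.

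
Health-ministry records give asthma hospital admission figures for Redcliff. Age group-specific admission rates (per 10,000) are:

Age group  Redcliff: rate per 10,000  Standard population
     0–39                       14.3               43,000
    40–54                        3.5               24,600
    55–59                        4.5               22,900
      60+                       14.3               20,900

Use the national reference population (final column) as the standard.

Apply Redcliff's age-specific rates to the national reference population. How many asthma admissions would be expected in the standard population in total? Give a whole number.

110

Expected asthma admissions = Σ (standard pop × age-specific rate ÷ 10,000)
= 43,000×14.3/10,000 + 24,600×3.5/10,000 + 22,900×4.5/10,000 + 20,900×14.3/10,000
= 61.49 + 8.61 + 10.30 + 29.89 = 110.29.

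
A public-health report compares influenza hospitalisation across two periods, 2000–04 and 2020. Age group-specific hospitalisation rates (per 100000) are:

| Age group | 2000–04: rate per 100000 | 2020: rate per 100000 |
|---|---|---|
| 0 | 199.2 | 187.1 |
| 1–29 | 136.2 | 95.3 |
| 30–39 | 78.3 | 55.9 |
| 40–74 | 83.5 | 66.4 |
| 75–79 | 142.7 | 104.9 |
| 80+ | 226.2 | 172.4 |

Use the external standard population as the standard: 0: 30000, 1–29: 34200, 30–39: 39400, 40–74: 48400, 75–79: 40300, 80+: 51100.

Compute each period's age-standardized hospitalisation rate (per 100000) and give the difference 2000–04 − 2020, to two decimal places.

31.82

Standard total = 243400; weights = 0.1233, 0.1405, 0.1619, 0.1988, 0.1656, 0.2099.
2000–04: 0.1233×199.2 + 0.1405×136.2 + 0.1619×78.3 + 0.1988×83.5 + 0.1656×142.7 + 0.2099×226.2 = 144.0842 per 100000.
2020: 0.1233×187.1 + 0.1405×95.3 + 0.1619×55.9 + 0.1988×66.4 + 0.1656×104.9 + 0.2099×172.4 = 112.2662 per 100000.
Difference = 144.0842 − 112.2662 = 31.8180.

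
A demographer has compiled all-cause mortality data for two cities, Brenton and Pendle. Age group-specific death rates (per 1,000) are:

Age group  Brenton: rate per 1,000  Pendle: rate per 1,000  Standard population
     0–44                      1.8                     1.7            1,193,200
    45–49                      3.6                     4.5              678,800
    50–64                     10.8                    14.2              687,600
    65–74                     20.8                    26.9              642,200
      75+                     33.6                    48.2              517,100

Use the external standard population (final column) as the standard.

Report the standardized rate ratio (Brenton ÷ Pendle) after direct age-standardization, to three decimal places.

0.749

Standard total = 3,718,900; weights = 0.3208, 0.1825, 0.1849, 0.1727, 0.1390.
Brenton: 0.3208×1.8 + 0.1825×3.6 + 0.1849×10.8 + 0.1727×20.8 + 0.1390×33.6 = 11.4953 per 1,000.
Pendle: 0.3208×1.7 + 0.1825×4.5 + 0.1849×14.2 + 0.1727×26.9 + 0.1390×48.2 = 15.3396 per 1,000.
Ratio = 11.4953 ÷ 15.3396 = 0.74939.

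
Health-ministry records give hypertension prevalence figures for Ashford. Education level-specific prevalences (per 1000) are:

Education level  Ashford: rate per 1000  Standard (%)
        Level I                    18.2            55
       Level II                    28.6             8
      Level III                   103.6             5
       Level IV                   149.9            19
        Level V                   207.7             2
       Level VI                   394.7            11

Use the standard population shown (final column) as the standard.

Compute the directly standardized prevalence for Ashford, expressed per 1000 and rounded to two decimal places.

93.53

Standard weights: 0.55, 0.08, 0.05, 0.19, 0.02, 0.11.
Standardized rate: 0.5500×18.2 + 0.0800×28.6 + 0.0500×103.6 + 0.1900×149.9 + 0.0200×207.7 + 0.1100×394.7 = 93.5300 per 1000.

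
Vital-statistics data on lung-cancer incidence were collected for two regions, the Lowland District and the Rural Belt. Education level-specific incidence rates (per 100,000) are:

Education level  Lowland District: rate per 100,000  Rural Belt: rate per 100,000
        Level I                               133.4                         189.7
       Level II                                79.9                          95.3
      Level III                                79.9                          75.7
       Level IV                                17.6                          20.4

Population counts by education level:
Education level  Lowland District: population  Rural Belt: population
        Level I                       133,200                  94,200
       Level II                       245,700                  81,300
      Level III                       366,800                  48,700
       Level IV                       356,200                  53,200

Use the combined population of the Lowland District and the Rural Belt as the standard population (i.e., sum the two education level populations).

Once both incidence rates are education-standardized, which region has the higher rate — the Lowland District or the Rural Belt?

Combined standard total = 1,379,300; weights = 0.1649, 0.2371, 0.3012, 0.2968.
The Lowland District: 0.1649×133.4 + 0.2371×79.9 + 0.3012×79.9 + 0.2968×17.6 = 70.2286 per 100,000.
The Rural Belt: 0.1649×189.7 + 0.2371×95.3 + 0.3012×75.7 + 0.2968×20.4 = 82.7275 per 100,000.

Rural Belt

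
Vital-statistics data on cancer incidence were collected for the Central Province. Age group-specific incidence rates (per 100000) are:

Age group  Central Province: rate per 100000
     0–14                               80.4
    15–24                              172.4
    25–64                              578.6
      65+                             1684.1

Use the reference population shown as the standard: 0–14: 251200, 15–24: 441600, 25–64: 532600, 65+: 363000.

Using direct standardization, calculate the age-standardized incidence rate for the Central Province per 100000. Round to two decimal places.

Standard total = 1588400; weights = 0.1581, 0.2780, 0.3353, 0.2285.
Standardized rate: 0.1581×80.4 + 0.2780×172.4 + 0.3353×578.6 + 0.2285×1684.1 = 639.5234 per 100000.

639.52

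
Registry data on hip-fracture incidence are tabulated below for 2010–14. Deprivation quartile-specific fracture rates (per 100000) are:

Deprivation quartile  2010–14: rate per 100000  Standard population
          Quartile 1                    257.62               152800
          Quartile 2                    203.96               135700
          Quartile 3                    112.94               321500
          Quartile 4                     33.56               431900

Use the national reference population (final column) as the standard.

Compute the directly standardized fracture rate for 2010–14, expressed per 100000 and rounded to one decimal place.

113.1

Standard total = 1041900; weights = 0.1467, 0.1302, 0.3086, 0.4145.
Standardized rate: 0.1467×257.62 + 0.1302×203.96 + 0.3086×112.94 + 0.4145×33.56 = 113.1073 per 100000.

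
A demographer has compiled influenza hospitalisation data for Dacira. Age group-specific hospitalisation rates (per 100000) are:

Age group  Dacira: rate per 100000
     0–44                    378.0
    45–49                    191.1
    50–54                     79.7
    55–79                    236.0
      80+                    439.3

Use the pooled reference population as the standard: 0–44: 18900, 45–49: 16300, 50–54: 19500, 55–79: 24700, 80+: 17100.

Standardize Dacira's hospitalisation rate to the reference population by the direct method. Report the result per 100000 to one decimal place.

Standard total = 96500; weights = 0.1959, 0.1689, 0.2021, 0.2560, 0.1772.
Standardized rate: 0.1959×378.0 + 0.1689×191.1 + 0.2021×79.7 + 0.2560×236.0 + 0.1772×439.3 = 260.6685 per 100000.

260.7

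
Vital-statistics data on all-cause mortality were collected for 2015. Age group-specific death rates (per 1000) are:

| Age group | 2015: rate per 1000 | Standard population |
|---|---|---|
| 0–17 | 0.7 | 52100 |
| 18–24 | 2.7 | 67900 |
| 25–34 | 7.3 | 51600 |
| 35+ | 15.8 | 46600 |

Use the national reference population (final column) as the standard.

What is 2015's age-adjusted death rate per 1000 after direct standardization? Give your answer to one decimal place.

6.1

Standard total = 218200; weights = 0.2388, 0.3112, 0.2365, 0.2136.
Standardized rate: 0.2388×0.7 + 0.3112×2.7 + 0.2365×7.3 + 0.2136×15.8 = 6.1080 per 1000.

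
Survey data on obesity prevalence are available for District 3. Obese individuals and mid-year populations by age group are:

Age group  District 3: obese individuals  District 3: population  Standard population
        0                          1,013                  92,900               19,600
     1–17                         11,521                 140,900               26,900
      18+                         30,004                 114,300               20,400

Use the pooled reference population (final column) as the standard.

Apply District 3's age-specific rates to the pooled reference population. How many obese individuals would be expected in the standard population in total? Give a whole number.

7768

Age-specific rates per 1,000 for District 3: 10.904, 81.767, 262.502.
Expected obese individuals = Σ (standard pop × age-specific rate ÷ 1,000)
= 19,600×10.904/1,000 + 26,900×81.767/1,000 + 20,400×262.502/1,000
= 213.72 + 2199.54 + 5355.04 = 7768.30.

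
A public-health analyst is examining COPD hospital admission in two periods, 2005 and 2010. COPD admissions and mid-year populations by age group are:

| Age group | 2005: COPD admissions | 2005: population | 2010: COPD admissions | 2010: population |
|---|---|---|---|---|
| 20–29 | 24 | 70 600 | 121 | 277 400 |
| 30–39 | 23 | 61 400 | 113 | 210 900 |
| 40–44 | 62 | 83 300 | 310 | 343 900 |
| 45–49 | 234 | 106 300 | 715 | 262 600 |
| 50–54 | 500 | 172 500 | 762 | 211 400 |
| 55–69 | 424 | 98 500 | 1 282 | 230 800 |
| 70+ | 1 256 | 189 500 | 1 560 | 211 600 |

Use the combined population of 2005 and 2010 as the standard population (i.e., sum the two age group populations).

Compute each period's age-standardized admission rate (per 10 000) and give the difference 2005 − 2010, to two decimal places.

-5.21

Age-specific rates per 10 000 for 2005: 3.40, 3.75, 7.44, 22.01, 28.99, 43.05, 66.28.
For 2010: 4.36, 5.36, 9.01, 27.23, 36.05, 55.55, 73.72.
Combined standard total = 2 530 700; weights = 0.1375, 0.1076, 0.1688, 0.1458, 0.1517, 0.1301, 0.1585.
2005: 0.1375×3.40 + 0.1076×3.75 + 0.1688×7.44 + 0.1458×22.01 + 0.1517×28.99 + 0.1301×43.05 + 0.1585×66.28 = 25.8389 per 10 000.
2010: 0.1375×4.36 + 0.1076×5.36 + 0.1688×9.01 + 0.1458×27.23 + 0.1517×36.05 + 0.1301×55.55 + 0.1585×73.72 = 31.0475 per 10 000.
Difference = 25.8389 − 31.0475 = -5.2086.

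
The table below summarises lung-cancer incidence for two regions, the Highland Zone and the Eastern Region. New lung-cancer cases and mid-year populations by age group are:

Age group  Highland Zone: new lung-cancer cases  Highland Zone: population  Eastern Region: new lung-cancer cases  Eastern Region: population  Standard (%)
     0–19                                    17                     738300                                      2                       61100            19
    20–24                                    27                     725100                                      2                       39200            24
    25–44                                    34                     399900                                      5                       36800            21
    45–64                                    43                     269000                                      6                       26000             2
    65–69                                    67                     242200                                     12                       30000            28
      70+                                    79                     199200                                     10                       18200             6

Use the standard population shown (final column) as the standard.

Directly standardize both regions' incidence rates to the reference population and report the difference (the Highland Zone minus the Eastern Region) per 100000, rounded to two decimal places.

-6.10

Age-specific rates per 100000 for the Highland Zone: 2.30, 3.72, 8.50, 15.99, 27.66, 39.66.
For the Eastern Region: 3.27, 5.10, 13.59, 23.08, 40.00, 54.95.
Standard weights: 0.19, 0.24, 0.21, 0.02, 0.28, 0.06.
The Highland Zone: 0.1900×2.30 + 0.2400×3.72 + 0.2100×8.50 + 0.0200×15.99 + 0.2800×27.66 + 0.0600×39.66 = 13.5615 per 100000.
The Eastern Region: 0.1900×3.27 + 0.2400×5.10 + 0.2100×13.59 + 0.0200×23.08 + 0.2800×40.00 + 0.0600×54.95 = 19.6579 per 100000.
Difference = 13.5615 − 19.6579 = -6.0964.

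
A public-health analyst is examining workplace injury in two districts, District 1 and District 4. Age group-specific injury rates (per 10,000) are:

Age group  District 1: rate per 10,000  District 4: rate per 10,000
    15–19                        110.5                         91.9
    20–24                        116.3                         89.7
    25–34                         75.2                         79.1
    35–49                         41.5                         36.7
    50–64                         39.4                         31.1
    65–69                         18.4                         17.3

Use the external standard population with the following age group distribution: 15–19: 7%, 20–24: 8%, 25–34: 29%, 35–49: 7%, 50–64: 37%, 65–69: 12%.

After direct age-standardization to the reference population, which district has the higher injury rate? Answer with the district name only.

District 1

Standard weights: 0.07, 0.08, 0.29, 0.07, 0.37, 0.12.
District 1: 0.0700×110.5 + 0.0800×116.3 + 0.2900×75.2 + 0.0700×41.5 + 0.3700×39.4 + 0.1200×18.4 = 58.5380 per 10,000.
District 4: 0.0700×91.9 + 0.0800×89.7 + 0.2900×79.1 + 0.0700×36.7 + 0.3700×31.1 + 0.1200×17.3 = 52.7000 per 10,000.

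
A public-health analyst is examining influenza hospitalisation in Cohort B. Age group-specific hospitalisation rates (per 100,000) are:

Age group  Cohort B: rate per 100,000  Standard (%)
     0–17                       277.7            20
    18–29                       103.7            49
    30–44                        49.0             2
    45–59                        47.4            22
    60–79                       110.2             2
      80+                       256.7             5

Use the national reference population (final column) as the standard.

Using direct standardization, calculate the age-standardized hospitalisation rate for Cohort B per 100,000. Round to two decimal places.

Standard weights: 0.20, 0.49, 0.02, 0.22, 0.02, 0.05.
Standardized rate: 0.2000×277.7 + 0.4900×103.7 + 0.0200×49.0 + 0.2200×47.4 + 0.0200×110.2 + 0.0500×256.7 = 132.8000 per 100,000.

132.80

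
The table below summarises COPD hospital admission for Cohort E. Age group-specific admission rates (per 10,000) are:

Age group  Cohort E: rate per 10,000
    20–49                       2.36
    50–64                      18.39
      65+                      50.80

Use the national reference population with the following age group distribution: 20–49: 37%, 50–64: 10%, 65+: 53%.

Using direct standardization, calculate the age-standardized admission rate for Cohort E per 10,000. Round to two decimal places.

Standard weights: 0.37, 0.10, 0.53.
Standardized rate: 0.3700×2.36 + 0.1000×18.39 + 0.5300×50.80 = 29.6362 per 10,000.

29.64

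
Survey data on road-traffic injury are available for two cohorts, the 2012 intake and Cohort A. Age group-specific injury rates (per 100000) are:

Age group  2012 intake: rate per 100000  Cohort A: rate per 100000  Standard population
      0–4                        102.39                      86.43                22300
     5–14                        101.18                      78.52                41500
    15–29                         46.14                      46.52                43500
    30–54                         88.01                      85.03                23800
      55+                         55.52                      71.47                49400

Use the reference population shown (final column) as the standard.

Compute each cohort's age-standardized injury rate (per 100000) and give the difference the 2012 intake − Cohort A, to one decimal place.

Standard total = 180500; weights = 0.1235, 0.2299, 0.2410, 0.1319, 0.2737.
The 2012 intake: 0.1235×102.39 + 0.2299×101.18 + 0.2410×46.14 + 0.1319×88.01 + 0.2737×55.52 = 73.8320 per 100000.
Cohort A: 0.1235×86.43 + 0.2299×78.52 + 0.2410×46.52 + 0.1319×85.03 + 0.2737×71.47 = 70.7142 per 100000.
Difference = 73.8320 − 70.7142 = 3.1178.

3.1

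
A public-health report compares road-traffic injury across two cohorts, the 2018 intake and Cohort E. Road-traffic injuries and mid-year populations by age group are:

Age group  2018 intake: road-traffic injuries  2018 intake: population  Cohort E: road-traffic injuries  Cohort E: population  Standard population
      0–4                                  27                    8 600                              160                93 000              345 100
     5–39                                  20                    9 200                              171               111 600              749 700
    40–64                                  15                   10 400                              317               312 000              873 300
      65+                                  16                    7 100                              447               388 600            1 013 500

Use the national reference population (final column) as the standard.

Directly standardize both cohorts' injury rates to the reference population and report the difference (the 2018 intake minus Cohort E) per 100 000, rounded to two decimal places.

Age-specific rates per 100 000 for the 2018 intake: 313.95, 217.39, 144.23, 225.35.
For Cohort E: 172.04, 153.23, 101.60, 115.03.
Standard total = 2 981 600; weights = 0.1157, 0.2514, 0.2929, 0.3399.
The 2018 intake: 0.1157×313.95 + 0.2514×217.39 + 0.2929×144.23 + 0.3399×225.35 = 209.8453 per 100 000.
Cohort E: 0.1157×172.04 + 0.2514×153.23 + 0.2929×101.60 + 0.3399×115.03 = 127.2995 per 100 000.
Difference = 209.8453 − 127.2995 = 82.5458.

82.55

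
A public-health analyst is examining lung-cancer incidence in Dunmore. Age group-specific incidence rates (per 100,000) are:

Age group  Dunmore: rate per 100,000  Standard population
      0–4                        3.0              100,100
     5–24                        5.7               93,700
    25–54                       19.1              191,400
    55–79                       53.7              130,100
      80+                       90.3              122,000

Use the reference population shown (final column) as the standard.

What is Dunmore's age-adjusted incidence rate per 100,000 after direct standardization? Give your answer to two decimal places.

35.29

Standard total = 637,300; weights = 0.1571, 0.1470, 0.3003, 0.2041, 0.1914.
Standardized rate: 0.1571×3.0 + 0.1470×5.7 + 0.3003×19.1 + 0.2041×53.7 + 0.1914×90.3 = 35.2944 per 100,000.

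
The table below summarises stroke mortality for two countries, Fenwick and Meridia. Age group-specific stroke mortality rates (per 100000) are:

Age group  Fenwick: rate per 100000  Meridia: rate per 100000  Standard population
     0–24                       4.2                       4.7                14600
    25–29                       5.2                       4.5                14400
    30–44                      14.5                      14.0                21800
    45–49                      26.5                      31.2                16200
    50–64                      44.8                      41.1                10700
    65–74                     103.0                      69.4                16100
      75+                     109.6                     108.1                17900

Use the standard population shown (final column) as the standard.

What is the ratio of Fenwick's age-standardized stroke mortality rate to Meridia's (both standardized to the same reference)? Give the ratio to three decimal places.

Standard total = 111700; weights = 0.1307, 0.1289, 0.1952, 0.1450, 0.0958, 0.1441, 0.1603.
Fenwick: 0.1307×4.2 + 0.1289×5.2 + 0.1952×14.5 + 0.1450×26.5 + 0.0958×44.8 + 0.1441×103.0 + 0.1603×109.6 = 44.5936 per 100000.
Meridia: 0.1307×4.7 + 0.1289×4.5 + 0.1952×14.0 + 0.1450×31.2 + 0.0958×41.1 + 0.1441×69.4 + 0.1603×108.1 = 39.7150 per 100000.
Ratio = 44.5936 ÷ 39.7150 = 1.12284.

1.123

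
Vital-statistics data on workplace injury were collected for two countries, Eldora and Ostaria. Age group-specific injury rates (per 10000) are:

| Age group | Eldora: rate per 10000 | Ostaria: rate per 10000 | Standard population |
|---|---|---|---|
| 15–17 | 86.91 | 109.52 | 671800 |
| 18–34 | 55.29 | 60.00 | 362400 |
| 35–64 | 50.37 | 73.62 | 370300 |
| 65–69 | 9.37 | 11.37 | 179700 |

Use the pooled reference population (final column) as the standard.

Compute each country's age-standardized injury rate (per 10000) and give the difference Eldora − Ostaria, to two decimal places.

-16.33

Standard total = 1584200; weights = 0.4241, 0.2288, 0.2337, 0.1134.
Eldora: 0.4241×86.91 + 0.2288×55.29 + 0.2337×50.37 + 0.1134×9.37 = 62.3400 per 10000.
Ostaria: 0.4241×109.52 + 0.2288×60.00 + 0.2337×73.62 + 0.1134×11.37 = 78.6670 per 10000.
Difference = 62.3400 − 78.6670 = -16.3270.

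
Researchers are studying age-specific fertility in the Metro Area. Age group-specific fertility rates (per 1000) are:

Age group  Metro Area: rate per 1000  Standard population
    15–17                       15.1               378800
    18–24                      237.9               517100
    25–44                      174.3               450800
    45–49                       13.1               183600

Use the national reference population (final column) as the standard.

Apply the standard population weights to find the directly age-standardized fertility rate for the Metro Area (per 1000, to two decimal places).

Standard total = 1530300; weights = 0.2475, 0.3379, 0.2946, 0.1200.
Standardized rate: 0.2475×15.1 + 0.3379×237.9 + 0.2946×174.3 + 0.1200×13.1 = 137.0434 per 1000.

137.04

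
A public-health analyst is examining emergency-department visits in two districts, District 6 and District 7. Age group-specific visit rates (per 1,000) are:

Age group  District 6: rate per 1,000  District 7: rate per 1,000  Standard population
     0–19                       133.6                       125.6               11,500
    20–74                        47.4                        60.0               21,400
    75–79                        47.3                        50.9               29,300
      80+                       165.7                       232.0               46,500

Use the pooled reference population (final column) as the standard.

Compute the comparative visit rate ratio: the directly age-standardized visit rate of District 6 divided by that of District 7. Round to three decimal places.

Standard total = 108,700; weights = 0.1058, 0.1969, 0.2695, 0.4278.
District 6: 0.1058×133.6 + 0.1969×47.4 + 0.2695×47.3 + 0.4278×165.7 = 107.0994 per 1,000.
District 7: 0.1058×125.6 + 0.1969×60.0 + 0.2695×50.9 + 0.4278×232.0 = 138.0660 per 1,000.
Ratio = 107.0994 ÷ 138.0660 = 0.77571.

0.776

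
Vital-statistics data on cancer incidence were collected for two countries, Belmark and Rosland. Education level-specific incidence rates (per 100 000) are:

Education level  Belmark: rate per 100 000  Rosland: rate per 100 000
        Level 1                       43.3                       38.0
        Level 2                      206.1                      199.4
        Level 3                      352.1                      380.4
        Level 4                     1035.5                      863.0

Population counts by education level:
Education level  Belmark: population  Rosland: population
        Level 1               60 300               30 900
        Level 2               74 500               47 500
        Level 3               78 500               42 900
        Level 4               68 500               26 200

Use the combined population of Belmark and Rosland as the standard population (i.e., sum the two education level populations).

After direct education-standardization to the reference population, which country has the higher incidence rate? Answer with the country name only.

Belmark

Combined standard total = 429 300; weights = 0.2124, 0.2842, 0.2828, 0.2206.
Belmark: 0.2124×43.3 + 0.2842×206.1 + 0.2828×352.1 + 0.2206×1035.5 = 395.7604 per 100 000.
Rosland: 0.2124×38.0 + 0.2842×199.4 + 0.2828×380.4 + 0.2206×863.0 = 362.6812 per 100 000.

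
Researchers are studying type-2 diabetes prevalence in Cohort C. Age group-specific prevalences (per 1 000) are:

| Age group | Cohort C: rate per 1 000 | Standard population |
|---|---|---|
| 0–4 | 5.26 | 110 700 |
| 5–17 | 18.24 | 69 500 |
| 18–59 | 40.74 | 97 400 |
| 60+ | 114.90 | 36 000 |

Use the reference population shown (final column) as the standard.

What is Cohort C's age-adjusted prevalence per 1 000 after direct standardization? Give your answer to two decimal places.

31.74

Standard total = 313 600; weights = 0.3530, 0.2216, 0.3106, 0.1148.
Standardized rate: 0.3530×5.26 + 0.2216×18.24 + 0.3106×40.74 + 0.1148×114.90 = 31.7425 per 1 000.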